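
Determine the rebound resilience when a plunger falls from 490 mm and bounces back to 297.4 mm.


Resilience = h_rebound / h_drop * 100
= 297.4 / 490 * 100
= 60.7%

60.7%


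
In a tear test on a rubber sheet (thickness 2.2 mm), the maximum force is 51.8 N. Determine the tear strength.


Tear strength = force / thickness
= 51.8 / 2.2
= 23.55 N/mm

23.55 N/mm


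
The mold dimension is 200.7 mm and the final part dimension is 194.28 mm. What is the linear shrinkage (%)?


Shrinkage = (mold - part) / mold * 100
= (200.7 - 194.28) / 200.7 * 100
= 6.42 / 200.7 * 100
= 3.2%

3.2%


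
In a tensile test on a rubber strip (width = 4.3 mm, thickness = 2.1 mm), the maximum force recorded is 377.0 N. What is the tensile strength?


Area = width * thickness = 4.3 * 2.1 = 9.03 mm^2
TS = force / area = 377.0 / 9.03 = 41.75 MPa

41.75 MPa


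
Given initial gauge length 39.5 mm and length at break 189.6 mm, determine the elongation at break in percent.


Elongation = (Lf - L0) / L0 * 100
= (189.6 - 39.5) / 39.5 * 100
= 150.1 / 39.5 * 100
= 380.0%

380.0%


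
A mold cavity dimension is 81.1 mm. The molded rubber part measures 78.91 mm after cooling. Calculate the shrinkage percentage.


Shrinkage = (mold - part) / mold * 100
= (81.1 - 78.91) / 81.1 * 100
= 2.19 / 81.1 * 100
= 2.7%

2.7%


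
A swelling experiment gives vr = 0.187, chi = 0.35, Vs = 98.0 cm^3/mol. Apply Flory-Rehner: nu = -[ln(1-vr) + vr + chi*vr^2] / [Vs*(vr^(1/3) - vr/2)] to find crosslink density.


ln(1 - vr) = ln(1 - 0.187) = -0.2070
Numerator = -((-0.2070) + 0.187 + 0.35 * 0.187^2) = 0.0078
Denominator = 98.0 * (0.187^(1/3) - 0.187/2) = 46.8781
nu = 0.0078 / 46.8781 = 1.6607e-04 mol/cm^3

1.6607e-04 mol/cm^3


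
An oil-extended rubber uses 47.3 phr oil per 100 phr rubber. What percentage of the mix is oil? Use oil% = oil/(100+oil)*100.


Oil % = oil / (100 + oil) * 100
= 47.3 / (100 + 47.3) * 100
= 47.3 / 147.3 * 100
= 32.11%

32.11%


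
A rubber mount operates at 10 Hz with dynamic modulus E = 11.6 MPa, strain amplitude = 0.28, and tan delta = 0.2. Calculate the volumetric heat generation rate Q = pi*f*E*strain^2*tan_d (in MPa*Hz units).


Q = pi * f * E * strain^2 * tan_d
= pi * 10 * 11.6 * 0.28^2 * 0.2
= pi * 10 * 11.6 * 0.0784 * 0.2
= 5.7142

Q = 5.7142


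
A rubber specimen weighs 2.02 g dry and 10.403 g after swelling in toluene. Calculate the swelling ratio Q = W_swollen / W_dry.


Q = W_swollen / W_dry
Q = 10.403 / 2.02
Q = 5.15

Q = 5.15


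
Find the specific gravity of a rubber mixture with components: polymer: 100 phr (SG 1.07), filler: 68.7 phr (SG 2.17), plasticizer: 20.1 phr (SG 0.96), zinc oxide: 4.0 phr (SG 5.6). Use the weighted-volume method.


Sum of weights = 192.8
Volume contributions:
  polymer: 100/1.07 = 93.4579
  filler: 68.7/2.17 = 31.6590
  plasticizer: 20.1/0.96 = 20.9375
  zinc oxide: 4.0/5.6 = 0.7143
Sum of volumes = 146.7687
SG = 192.8 / 146.7687 = 1.314

SG = 1.314


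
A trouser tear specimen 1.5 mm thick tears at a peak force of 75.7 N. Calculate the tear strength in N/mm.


Tear strength = force / thickness
= 75.7 / 1.5
= 50.47 N/mm

50.47 N/mm


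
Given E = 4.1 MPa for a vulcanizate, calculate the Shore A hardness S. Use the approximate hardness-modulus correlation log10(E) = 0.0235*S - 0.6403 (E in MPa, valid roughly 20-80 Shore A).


log10(E) = 0.0235*S - 0.6403  =>  S = (log10(E) + 0.6403) / 0.0235
log10(4.1) = 0.612784
S = (0.612784 + 0.6403) / 0.0235 = 1.253084 / 0.0235
S = 53.3

Shore A = 53.3


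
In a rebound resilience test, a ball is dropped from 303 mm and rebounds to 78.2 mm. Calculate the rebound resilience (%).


Resilience = h_rebound / h_drop * 100
= 78.2 / 303 * 100
= 25.8%

25.8%


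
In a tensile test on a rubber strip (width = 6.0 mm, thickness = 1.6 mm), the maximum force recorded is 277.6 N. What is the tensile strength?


Area = width * thickness = 6.0 * 1.6 = 9.6 mm^2
TS = force / area = 277.6 / 9.6 = 28.92 MPa

28.92 MPa


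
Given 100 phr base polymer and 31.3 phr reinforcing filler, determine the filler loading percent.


Filler % = filler / (rubber + filler) * 100
= 31.3 / (100 + 31.3) * 100
= 31.3 / 131.3 * 100
= 23.84%

23.84%


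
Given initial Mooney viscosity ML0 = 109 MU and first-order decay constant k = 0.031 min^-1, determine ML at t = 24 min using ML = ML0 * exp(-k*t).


ML = ML0 * exp(-k * t)
ML = 109 * exp(-0.031 * 24)
ML = 109 * 0.4752
ML = 51.8 MU

51.8 MU


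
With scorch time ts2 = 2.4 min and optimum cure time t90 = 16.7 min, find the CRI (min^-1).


CRI = 100 / (t90 - ts2)
= 100 / (16.7 - 2.4)
= 100 / 14.3
= 6.99 min^-1

6.99 min^-1


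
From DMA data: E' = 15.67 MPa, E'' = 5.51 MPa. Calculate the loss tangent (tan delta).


tan delta = E'' / E'
= 5.51 / 15.67
= 0.3516

tan delta = 0.3516


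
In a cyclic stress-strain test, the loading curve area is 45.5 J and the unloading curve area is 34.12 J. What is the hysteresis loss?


Hysteresis loss = loading - unloading
= 45.5 - 34.12
= 11.38 J

11.38 J


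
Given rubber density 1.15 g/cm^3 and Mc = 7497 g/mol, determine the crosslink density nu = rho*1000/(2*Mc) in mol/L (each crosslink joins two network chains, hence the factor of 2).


nu = rho * 1000 / (2 * Mc)
nu = 1.15 * 1000 / (2 * 7497)
nu = 1150.0 / 14994
nu = 0.0767 mol/L

0.0767 mol/L


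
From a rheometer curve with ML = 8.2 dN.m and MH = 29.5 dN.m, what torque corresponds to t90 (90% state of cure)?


M90 = ML + 0.9 * (MH - ML)
M90 = 8.2 + 0.9 * (29.5 - 8.2)
M90 = 8.2 + 0.9 * 21.3
M90 = 27.37 dN.m

27.37 dN.m


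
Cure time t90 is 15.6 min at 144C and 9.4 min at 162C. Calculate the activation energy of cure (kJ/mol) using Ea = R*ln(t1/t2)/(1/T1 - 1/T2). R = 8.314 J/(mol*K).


T1 = 417.15 K, T2 = 435.15 K
1/T1 - 1/T2 = 9.9161e-05
ln(t1/t2) = ln(15.6/9.4) = 0.5066
Ea = 8.314 * 0.5066 / 9.9161e-05 = 42471.8026 J/mol
Ea = 42.47 kJ/mol

42.47 kJ/mol


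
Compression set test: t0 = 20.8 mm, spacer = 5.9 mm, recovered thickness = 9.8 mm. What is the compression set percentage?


CS = (t0 - recovered) / (t0 - ts) * 100
= (20.8 - 9.8) / (20.8 - 5.9) * 100
= 11.0 / 14.9 * 100
= 73.8%

73.8%


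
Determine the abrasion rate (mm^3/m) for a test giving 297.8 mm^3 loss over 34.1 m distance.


Rate = volume_loss / distance
= 297.8 / 34.1
= 8.733 mm^3/m

8.733 mm^3/m


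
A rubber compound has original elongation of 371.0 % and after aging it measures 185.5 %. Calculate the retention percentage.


Retention = aged / original * 100
= 185.5 / 371.0 * 100
= 50.0%

50.0%


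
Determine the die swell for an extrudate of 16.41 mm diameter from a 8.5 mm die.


Die swell ratio = D_extrudate / D_die
= 16.41 / 8.5
= 1.931

Die swell = 1.931


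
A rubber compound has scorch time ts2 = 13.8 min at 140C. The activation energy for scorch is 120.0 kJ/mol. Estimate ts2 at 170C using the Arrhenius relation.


Convert temperatures: T1 = 140 + 273.15 = 413.15 K, T2 = 170 + 273.15 = 443.15 K
ts2_new = 13.8 * exp(120000 / 8.314 * (1/443.15 - 1/413.15))
1/T2 - 1/T1 = -1.6386e-04
ts2_new = 1.3 min

1.3 min


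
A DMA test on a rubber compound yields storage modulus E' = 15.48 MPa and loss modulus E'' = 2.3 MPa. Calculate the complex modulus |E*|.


|E*| = sqrt(E'^2 + E''^2)
= sqrt(15.48^2 + 2.3^2)
= sqrt(239.6304 + 5.2900)
= 15.65 MPa

15.65 MPa


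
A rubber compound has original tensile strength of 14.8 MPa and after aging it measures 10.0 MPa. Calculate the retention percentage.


Retention = aged / original * 100
= 10.0 / 14.8 * 100
= 67.6%

67.6%


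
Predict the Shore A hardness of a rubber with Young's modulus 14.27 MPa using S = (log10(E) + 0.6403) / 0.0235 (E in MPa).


log10(E) = 0.0235*S - 0.6403  =>  S = (log10(E) + 0.6403) / 0.0235
log10(14.27) = 1.154424
S = (1.154424 + 0.6403) / 0.0235 = 1.794724 / 0.0235
S = 76.4

Shore A = 76.4


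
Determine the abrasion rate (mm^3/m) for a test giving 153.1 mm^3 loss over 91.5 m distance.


Rate = volume_loss / distance
= 153.1 / 91.5
= 1.673 mm^3/m

1.673 mm^3/m


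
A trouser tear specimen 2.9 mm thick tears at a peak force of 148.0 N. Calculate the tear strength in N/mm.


Tear strength = force / thickness
= 148.0 / 2.9
= 51.03 N/mm

51.03 N/mm


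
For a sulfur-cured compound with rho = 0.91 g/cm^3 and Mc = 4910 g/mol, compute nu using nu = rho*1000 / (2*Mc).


nu = rho * 1000 / (2 * Mc)
nu = 0.91 * 1000 / (2 * 4910)
nu = 910.0 / 9820
nu = 0.0927 mol/L

0.0927 mol/L


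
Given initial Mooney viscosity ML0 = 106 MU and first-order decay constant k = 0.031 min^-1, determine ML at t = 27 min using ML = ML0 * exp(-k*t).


ML = ML0 * exp(-k * t)
ML = 106 * exp(-0.031 * 27)
ML = 106 * 0.4330
ML = 45.9 MU

45.9 MU


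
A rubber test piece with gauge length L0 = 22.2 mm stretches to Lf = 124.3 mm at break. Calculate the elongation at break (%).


Elongation = (Lf - L0) / L0 * 100
= (124.3 - 22.2) / 22.2 * 100
= 102.1 / 22.2 * 100
= 459.9%

459.9%


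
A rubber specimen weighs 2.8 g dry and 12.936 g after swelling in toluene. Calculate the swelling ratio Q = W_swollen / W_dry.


Q = W_swollen / W_dry
Q = 12.936 / 2.8
Q = 4.62

Q = 4.62


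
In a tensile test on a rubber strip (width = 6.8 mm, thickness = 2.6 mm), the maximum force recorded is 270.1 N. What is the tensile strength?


Area = width * thickness = 6.8 * 2.6 = 17.68 mm^2
TS = force / area = 270.1 / 17.68 = 15.28 MPa

15.28 MPa


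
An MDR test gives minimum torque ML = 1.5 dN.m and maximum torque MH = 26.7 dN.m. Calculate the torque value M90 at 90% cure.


M90 = ML + 0.9 * (MH - ML)
M90 = 1.5 + 0.9 * (26.7 - 1.5)
M90 = 1.5 + 0.9 * 25.2
M90 = 24.18 dN.m

24.18 dN.m


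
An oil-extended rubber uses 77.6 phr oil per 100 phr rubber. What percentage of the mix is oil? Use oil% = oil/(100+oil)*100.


Oil % = oil / (100 + oil) * 100
= 77.6 / (100 + 77.6) * 100
= 77.6 / 177.6 * 100
= 43.69%

43.69%


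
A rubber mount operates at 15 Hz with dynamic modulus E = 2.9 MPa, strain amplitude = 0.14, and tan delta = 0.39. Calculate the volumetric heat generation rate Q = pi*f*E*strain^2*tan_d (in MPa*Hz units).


Q = pi * f * E * strain^2 * tan_d
= pi * 15 * 2.9 * 0.14^2 * 0.39
= pi * 15 * 2.9 * 0.0196 * 0.39
= 1.0446

Q = 1.0446


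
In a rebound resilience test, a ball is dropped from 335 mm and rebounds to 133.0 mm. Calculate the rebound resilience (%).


Resilience = h_rebound / h_drop * 100
= 133.0 / 335 * 100
= 39.7%

39.7%


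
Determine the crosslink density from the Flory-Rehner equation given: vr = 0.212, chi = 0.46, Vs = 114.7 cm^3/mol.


ln(1 - vr) = ln(1 - 0.212) = -0.2383
Numerator = -((-0.2383) + 0.212 + 0.46 * 0.212^2) = 0.0056
Denominator = 114.7 * (0.212^(1/3) - 0.212/2) = 56.2343
nu = 0.0056 / 56.2343 = 9.9280e-05 mol/cm^3

9.9280e-05 mol/cm^3


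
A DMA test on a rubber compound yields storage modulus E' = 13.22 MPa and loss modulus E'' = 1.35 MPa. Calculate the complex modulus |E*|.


|E*| = sqrt(E'^2 + E''^2)
= sqrt(13.22^2 + 1.35^2)
= sqrt(174.7684 + 1.8225)
= 13.289 MPa

13.289 MPa


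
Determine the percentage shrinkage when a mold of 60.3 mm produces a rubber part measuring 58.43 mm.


Shrinkage = (mold - part) / mold * 100
= (60.3 - 58.43) / 60.3 * 100
= 1.87 / 60.3 * 100
= 3.1%

3.1%


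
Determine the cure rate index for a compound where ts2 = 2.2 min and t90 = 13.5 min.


CRI = 100 / (t90 - ts2)
= 100 / (13.5 - 2.2)
= 100 / 11.3
= 8.85 min^-1

8.85 min^-1


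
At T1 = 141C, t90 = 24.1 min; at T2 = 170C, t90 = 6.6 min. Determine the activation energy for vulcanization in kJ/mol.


T1 = 414.15 K, T2 = 443.15 K
1/T1 - 1/T2 = 1.5801e-04
ln(t1/t2) = ln(24.1/6.6) = 1.2951
Ea = 8.314 * 1.2951 / 1.5801e-04 = 68145.6115 J/mol
Ea = 68.15 kJ/mol

68.15 kJ/mol


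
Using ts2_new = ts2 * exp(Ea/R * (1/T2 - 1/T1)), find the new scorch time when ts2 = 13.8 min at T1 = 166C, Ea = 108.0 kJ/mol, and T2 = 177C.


Convert temperatures: T1 = 166 + 273.15 = 439.15 K, T2 = 177 + 273.15 = 450.15 K
ts2_new = 13.8 * exp(108000 / 8.314 * (1/450.15 - 1/439.15))
1/T2 - 1/T1 = -5.5645e-05
ts2_new = 6.7 min

6.7 min


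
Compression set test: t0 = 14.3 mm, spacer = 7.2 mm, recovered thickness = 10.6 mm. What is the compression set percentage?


CS = (t0 - recovered) / (t0 - ts) * 100
= (14.3 - 10.6) / (14.3 - 7.2) * 100
= 3.7 / 7.1 * 100
= 52.1%

52.1%


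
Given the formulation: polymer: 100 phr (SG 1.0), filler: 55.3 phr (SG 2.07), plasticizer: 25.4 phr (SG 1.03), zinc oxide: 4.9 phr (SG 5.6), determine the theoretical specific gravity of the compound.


Sum of weights = 185.6
Volume contributions:
  polymer: 100/1.0 = 100.0000
  filler: 55.3/2.07 = 26.7150
  plasticizer: 25.4/1.03 = 24.6602
  zinc oxide: 4.9/5.6 = 0.8750
Sum of volumes = 152.2502
SG = 185.6 / 152.2502 = 1.219

SG = 1.219


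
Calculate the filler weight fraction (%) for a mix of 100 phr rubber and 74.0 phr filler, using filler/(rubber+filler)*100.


Filler % = filler / (rubber + filler) * 100
= 74.0 / (100 + 74.0) * 100
= 74.0 / 174.0 * 100
= 42.53%

42.53%


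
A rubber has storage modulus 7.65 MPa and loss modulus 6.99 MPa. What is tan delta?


tan delta = E'' / E'
= 6.99 / 7.65
= 0.9137

tan delta = 0.9137


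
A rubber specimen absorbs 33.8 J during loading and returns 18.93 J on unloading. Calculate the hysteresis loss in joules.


Hysteresis loss = loading - unloading
= 33.8 - 18.93
= 14.87 J

14.87 J


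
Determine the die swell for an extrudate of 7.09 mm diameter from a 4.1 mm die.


Die swell ratio = D_extrudate / D_die
= 7.09 / 4.1
= 1.729

Die swell = 1.729


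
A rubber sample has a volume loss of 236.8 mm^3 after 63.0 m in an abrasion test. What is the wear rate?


Rate = volume_loss / distance
= 236.8 / 63.0
= 3.759 mm^3/m

3.759 mm^3/m


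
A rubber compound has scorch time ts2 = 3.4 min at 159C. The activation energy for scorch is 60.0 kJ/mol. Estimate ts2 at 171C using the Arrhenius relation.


Convert temperatures: T1 = 159 + 273.15 = 432.15 K, T2 = 171 + 273.15 = 444.15 K
ts2_new = 3.4 * exp(60000 / 8.314 * (1/444.15 - 1/432.15))
1/T2 - 1/T1 = -6.2520e-05
ts2_new = 2.17 min

2.17 min


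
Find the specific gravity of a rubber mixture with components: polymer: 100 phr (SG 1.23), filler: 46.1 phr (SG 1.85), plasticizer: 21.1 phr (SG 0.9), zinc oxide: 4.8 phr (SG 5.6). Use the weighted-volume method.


Sum of weights = 172.0
Volume contributions:
  polymer: 100/1.23 = 81.3008
  filler: 46.1/1.85 = 24.9189
  plasticizer: 21.1/0.9 = 23.4444
  zinc oxide: 4.8/5.6 = 0.8571
Sum of volumes = 130.5213
SG = 172.0 / 130.5213 = 1.318

SG = 1.318


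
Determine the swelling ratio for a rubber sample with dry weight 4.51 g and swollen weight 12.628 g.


Q = W_swollen / W_dry
Q = 12.628 / 4.51
Q = 2.8

Q = 2.8


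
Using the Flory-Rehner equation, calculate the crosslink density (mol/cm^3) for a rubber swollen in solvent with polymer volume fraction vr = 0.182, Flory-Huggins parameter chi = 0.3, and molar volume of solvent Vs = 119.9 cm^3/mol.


ln(1 - vr) = ln(1 - 0.182) = -0.2009
Numerator = -((-0.2009) + 0.182 + 0.3 * 0.182^2) = 0.0090
Denominator = 119.9 * (0.182^(1/3) - 0.182/2) = 57.0370
nu = 0.0090 / 57.0370 = 1.5702e-04 mol/cm^3

1.5702e-04 mol/cm^3


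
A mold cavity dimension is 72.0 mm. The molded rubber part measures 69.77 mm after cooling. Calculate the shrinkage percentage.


Shrinkage = (mold - part) / mold * 100
= (72.0 - 69.77) / 72.0 * 100
= 2.23 / 72.0 * 100
= 3.1%

3.1%


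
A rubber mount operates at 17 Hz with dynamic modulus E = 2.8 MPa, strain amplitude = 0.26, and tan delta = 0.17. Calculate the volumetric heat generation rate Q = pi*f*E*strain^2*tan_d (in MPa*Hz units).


Q = pi * f * E * strain^2 * tan_d
= pi * 17 * 2.8 * 0.26^2 * 0.17
= pi * 17 * 2.8 * 0.0676 * 0.17
= 1.7185

Q = 1.7185


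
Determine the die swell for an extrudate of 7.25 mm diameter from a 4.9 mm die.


Die swell ratio = D_extrudate / D_die
= 7.25 / 4.9
= 1.48

Die swell = 1.48


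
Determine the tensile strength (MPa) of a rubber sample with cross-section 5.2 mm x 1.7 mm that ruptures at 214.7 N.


Area = width * thickness = 5.2 * 1.7 = 8.84 mm^2
TS = force / area = 214.7 / 8.84 = 24.29 MPa

24.29 MPa


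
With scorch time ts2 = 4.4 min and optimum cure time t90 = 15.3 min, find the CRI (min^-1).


CRI = 100 / (t90 - ts2)
= 100 / (15.3 - 4.4)
= 100 / 10.9
= 9.17 min^-1

9.17 min^-1


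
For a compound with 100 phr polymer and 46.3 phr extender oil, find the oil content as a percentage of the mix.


Oil % = oil / (100 + oil) * 100
= 46.3 / (100 + 46.3) * 100
= 46.3 / 146.3 * 100
= 31.65%

31.65%


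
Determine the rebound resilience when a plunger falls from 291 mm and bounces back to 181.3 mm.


Resilience = h_rebound / h_drop * 100
= 181.3 / 291 * 100
= 62.3%

62.3%


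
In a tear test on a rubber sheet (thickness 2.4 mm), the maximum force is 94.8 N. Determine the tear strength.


Tear strength = force / thickness
= 94.8 / 2.4
= 39.5 N/mm

39.5 N/mm


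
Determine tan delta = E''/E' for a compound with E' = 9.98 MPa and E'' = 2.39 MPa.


tan delta = E'' / E'
= 2.39 / 9.98
= 0.2395

tan delta = 0.2395


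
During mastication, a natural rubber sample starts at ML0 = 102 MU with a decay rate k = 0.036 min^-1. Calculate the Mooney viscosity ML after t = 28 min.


ML = ML0 * exp(-k * t)
ML = 102 * exp(-0.036 * 28)
ML = 102 * 0.3649
ML = 37.22 MU

37.22 MU


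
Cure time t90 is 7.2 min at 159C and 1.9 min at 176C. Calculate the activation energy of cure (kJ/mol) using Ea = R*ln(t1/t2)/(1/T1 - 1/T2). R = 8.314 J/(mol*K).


T1 = 432.15 K, T2 = 449.15 K
1/T1 - 1/T2 = 8.7584e-05
ln(t1/t2) = ln(7.2/1.9) = 1.3322
Ea = 8.314 * 1.3322 / 8.7584e-05 = 126463.5290 J/mol
Ea = 126.46 kJ/mol

126.46 kJ/mol


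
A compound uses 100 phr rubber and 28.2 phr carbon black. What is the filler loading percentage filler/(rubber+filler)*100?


Filler % = filler / (rubber + filler) * 100
= 28.2 / (100 + 28.2) * 100
= 28.2 / 128.2 * 100
= 22.0%

22.0%


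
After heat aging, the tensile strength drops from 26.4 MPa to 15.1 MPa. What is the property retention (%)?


Retention = aged / original * 100
= 15.1 / 26.4 * 100
= 57.2%

57.2%


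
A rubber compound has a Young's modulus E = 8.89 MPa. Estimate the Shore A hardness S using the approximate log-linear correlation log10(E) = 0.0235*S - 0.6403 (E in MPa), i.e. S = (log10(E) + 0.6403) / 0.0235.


log10(E) = 0.0235*S - 0.6403  =>  S = (log10(E) + 0.6403) / 0.0235
log10(8.89) = 0.948902
S = (0.948902 + 0.6403) / 0.0235 = 1.589202 / 0.0235
S = 67.6

Shore A = 67.6


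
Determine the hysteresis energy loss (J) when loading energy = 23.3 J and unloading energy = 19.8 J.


Hysteresis loss = loading - unloading
= 23.3 - 19.8
= 3.5 J

3.5 J


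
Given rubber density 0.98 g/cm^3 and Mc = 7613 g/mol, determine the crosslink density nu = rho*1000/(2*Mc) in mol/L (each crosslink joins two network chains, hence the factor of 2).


nu = rho * 1000 / (2 * Mc)
nu = 0.98 * 1000 / (2 * 7613)
nu = 980.0 / 15226
nu = 0.0644 mol/L

0.0644 mol/L


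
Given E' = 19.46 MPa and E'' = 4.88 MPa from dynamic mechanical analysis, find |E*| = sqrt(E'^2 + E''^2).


|E*| = sqrt(E'^2 + E''^2)
= sqrt(19.46^2 + 4.88^2)
= sqrt(378.6916 + 23.8144)
= 20.063 MPa

20.063 MPa


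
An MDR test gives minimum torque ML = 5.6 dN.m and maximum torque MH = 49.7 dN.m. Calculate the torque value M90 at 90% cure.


M90 = ML + 0.9 * (MH - ML)
M90 = 5.6 + 0.9 * (49.7 - 5.6)
M90 = 5.6 + 0.9 * 44.1
M90 = 45.29 dN.m

45.29 dN.m


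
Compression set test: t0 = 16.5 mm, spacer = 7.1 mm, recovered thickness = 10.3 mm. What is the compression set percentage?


CS = (t0 - recovered) / (t0 - ts) * 100
= (16.5 - 10.3) / (16.5 - 7.1) * 100
= 6.2 / 9.4 * 100
= 66.0%

66.0%


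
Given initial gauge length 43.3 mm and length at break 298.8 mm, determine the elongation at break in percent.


Elongation = (Lf - L0) / L0 * 100
= (298.8 - 43.3) / 43.3 * 100
= 255.5 / 43.3 * 100
= 590.1%

590.1%


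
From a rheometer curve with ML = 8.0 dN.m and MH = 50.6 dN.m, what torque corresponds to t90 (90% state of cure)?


M90 = ML + 0.9 * (MH - ML)
M90 = 8.0 + 0.9 * (50.6 - 8.0)
M90 = 8.0 + 0.9 * 42.6
M90 = 46.34 dN.m

46.34 dN.m


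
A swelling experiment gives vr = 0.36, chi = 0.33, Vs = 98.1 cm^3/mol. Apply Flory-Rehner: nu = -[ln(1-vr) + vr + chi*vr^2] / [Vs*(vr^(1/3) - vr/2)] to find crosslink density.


ln(1 - vr) = ln(1 - 0.36) = -0.4463
Numerator = -((-0.4463) + 0.36 + 0.33 * 0.36^2) = 0.0435
Denominator = 98.1 * (0.36^(1/3) - 0.36/2) = 52.1282
nu = 0.0435 / 52.1282 = 8.3485e-04 mol/cm^3

8.3485e-04 mol/cm^3


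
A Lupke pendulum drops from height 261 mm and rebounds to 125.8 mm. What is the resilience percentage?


Resilience = h_rebound / h_drop * 100
= 125.8 / 261 * 100
= 48.2%

48.2%


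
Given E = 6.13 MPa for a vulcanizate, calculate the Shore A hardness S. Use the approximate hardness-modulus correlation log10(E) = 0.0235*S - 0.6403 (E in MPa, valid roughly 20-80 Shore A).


log10(E) = 0.0235*S - 0.6403  =>  S = (log10(E) + 0.6403) / 0.0235
log10(6.13) = 0.787460
S = (0.787460 + 0.6403) / 0.0235 = 1.427760 / 0.0235
S = 60.8

Shore A = 60.8


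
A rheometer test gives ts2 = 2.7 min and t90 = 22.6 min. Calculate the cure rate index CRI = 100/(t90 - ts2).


CRI = 100 / (t90 - ts2)
= 100 / (22.6 - 2.7)
= 100 / 19.9
= 5.03 min^-1

5.03 min^-1


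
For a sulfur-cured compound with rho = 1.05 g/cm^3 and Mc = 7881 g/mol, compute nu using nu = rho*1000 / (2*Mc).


nu = rho * 1000 / (2 * Mc)
nu = 1.05 * 1000 / (2 * 7881)
nu = 1050.0 / 15762
nu = 0.0666 mol/L

0.0666 mol/L


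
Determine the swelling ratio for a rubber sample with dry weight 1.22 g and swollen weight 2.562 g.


Q = W_swollen / W_dry
Q = 2.562 / 1.22
Q = 2.1

Q = 2.1


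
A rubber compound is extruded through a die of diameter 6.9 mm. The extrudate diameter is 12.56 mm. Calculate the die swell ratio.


Die swell ratio = D_extrudate / D_die
= 12.56 / 6.9
= 1.82

Die swell = 1.82


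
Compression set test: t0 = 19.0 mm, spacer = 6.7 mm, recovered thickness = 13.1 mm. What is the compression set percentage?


CS = (t0 - recovered) / (t0 - ts) * 100
= (19.0 - 13.1) / (19.0 - 6.7) * 100
= 5.9 / 12.3 * 100
= 48.0%

48.0%


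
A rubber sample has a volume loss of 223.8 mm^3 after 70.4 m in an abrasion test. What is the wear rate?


Rate = volume_loss / distance
= 223.8 / 70.4
= 3.179 mm^3/m

3.179 mm^3/m


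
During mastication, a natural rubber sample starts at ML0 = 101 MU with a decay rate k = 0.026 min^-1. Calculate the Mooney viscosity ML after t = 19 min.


ML = ML0 * exp(-k * t)
ML = 101 * exp(-0.026 * 19)
ML = 101 * 0.6102
ML = 61.63 MU

61.63 MU


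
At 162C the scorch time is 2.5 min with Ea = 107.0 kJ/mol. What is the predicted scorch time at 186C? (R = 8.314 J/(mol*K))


Convert temperatures: T1 = 162 + 273.15 = 435.15 K, T2 = 186 + 273.15 = 459.15 K
ts2_new = 2.5 * exp(107000 / 8.314 * (1/459.15 - 1/435.15))
1/T2 - 1/T1 = -1.2012e-04
ts2_new = 0.53 min

0.53 min


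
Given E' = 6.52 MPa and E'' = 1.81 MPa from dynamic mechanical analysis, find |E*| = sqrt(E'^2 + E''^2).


|E*| = sqrt(E'^2 + E''^2)
= sqrt(6.52^2 + 1.81^2)
= sqrt(42.5104 + 3.2761)
= 6.767 MPa

6.767 MPa


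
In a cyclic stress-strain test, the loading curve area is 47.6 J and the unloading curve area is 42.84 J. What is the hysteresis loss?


Hysteresis loss = loading - unloading
= 47.6 - 42.84
= 4.76 J

4.76 J


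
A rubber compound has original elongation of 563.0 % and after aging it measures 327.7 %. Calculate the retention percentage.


Retention = aged / original * 100
= 327.7 / 563.0 * 100
= 58.2%

58.2%


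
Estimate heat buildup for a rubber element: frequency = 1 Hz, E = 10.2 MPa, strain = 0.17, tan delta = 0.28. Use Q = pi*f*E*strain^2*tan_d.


Q = pi * f * E * strain^2 * tan_d
= pi * 1 * 10.2 * 0.17^2 * 0.28
= pi * 1 * 10.2 * 0.0289 * 0.28
= 0.2593

Q = 0.2593


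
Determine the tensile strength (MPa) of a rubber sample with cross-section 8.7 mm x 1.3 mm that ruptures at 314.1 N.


Area = width * thickness = 8.7 * 1.3 = 11.31 mm^2
TS = force / area = 314.1 / 11.31 = 27.77 MPa

27.77 MPa


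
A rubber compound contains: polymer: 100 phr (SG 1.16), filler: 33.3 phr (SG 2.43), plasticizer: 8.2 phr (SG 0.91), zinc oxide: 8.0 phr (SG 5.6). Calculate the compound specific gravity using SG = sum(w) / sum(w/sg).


Sum of weights = 149.5
Volume contributions:
  polymer: 100/1.16 = 86.2069
  filler: 33.3/2.43 = 13.7037
  plasticizer: 8.2/0.91 = 9.0110
  zinc oxide: 8.0/5.6 = 1.4286
Sum of volumes = 110.3502
SG = 149.5 / 110.3502 = 1.355

SG = 1.355


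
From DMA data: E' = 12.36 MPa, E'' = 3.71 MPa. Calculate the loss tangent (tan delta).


tan delta = E'' / E'
= 3.71 / 12.36
= 0.3002

tan delta = 0.3002


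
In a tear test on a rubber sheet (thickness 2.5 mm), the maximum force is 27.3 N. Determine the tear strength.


Tear strength = force / thickness
= 27.3 / 2.5
= 10.92 N/mm

10.92 N/mm


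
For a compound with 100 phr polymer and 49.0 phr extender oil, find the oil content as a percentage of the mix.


Oil % = oil / (100 + oil) * 100
= 49.0 / (100 + 49.0) * 100
= 49.0 / 149.0 * 100
= 32.89%

32.89%


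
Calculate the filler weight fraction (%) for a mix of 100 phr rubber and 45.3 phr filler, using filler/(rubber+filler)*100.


Filler % = filler / (rubber + filler) * 100
= 45.3 / (100 + 45.3) * 100
= 45.3 / 145.3 * 100
= 31.18%

31.18%


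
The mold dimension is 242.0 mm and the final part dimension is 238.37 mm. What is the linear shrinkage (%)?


Shrinkage = (mold - part) / mold * 100
= (242.0 - 238.37) / 242.0 * 100
= 3.63 / 242.0 * 100
= 1.5%

1.5%


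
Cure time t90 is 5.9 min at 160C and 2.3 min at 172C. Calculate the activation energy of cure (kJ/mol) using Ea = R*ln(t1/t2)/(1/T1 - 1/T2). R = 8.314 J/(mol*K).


T1 = 433.15 K, T2 = 445.15 K
1/T1 - 1/T2 = 6.2235e-05
ln(t1/t2) = ln(5.9/2.3) = 0.9420
Ea = 8.314 * 0.9420 / 6.2235e-05 = 125847.4159 J/mol
Ea = 125.85 kJ/mol

125.85 kJ/mol


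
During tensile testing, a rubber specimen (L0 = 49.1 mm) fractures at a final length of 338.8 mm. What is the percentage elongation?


Elongation = (Lf - L0) / L0 * 100
= (338.8 - 49.1) / 49.1 * 100
= 289.7 / 49.1 * 100
= 590.0%

590.0%


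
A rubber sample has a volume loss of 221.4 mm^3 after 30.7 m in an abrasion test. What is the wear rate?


Rate = volume_loss / distance
= 221.4 / 30.7
= 7.212 mm^3/m

7.212 mm^3/m


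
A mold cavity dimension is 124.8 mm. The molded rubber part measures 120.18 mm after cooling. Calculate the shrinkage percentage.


Shrinkage = (mold - part) / mold * 100
= (124.8 - 120.18) / 124.8 * 100
= 4.62 / 124.8 * 100
= 3.7%

3.7%


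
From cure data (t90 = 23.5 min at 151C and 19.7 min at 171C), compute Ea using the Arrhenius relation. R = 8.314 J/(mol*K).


T1 = 424.15 K, T2 = 444.15 K
1/T1 - 1/T2 = 1.0616e-04
ln(t1/t2) = ln(23.5/19.7) = 0.1764
Ea = 8.314 * 0.1764 / 1.0616e-04 = 13812.8373 J/mol
Ea = 13.81 kJ/mol

13.81 kJ/mol


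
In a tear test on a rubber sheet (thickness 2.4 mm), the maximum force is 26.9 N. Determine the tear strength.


Tear strength = force / thickness
= 26.9 / 2.4
= 11.21 N/mm

11.21 N/mm


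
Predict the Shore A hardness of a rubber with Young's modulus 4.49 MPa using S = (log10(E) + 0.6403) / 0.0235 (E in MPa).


log10(E) = 0.0235*S - 0.6403  =>  S = (log10(E) + 0.6403) / 0.0235
log10(4.49) = 0.652246
S = (0.652246 + 0.6403) / 0.0235 = 1.292546 / 0.0235
S = 55.0

Shore A = 55.0


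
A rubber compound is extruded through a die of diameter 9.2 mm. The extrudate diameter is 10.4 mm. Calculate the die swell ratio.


Die swell ratio = D_extrudate / D_die
= 10.4 / 9.2
= 1.13

Die swell = 1.13


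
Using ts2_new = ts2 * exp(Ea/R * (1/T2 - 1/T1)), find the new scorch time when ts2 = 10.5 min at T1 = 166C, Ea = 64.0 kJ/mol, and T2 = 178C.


Convert temperatures: T1 = 166 + 273.15 = 439.15 K, T2 = 178 + 273.15 = 451.15 K
ts2_new = 10.5 * exp(64000 / 8.314 * (1/451.15 - 1/439.15))
1/T2 - 1/T1 = -6.0569e-05
ts2_new = 6.59 min

6.59 min


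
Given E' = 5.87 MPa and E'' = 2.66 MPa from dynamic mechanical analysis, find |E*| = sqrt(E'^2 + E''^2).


|E*| = sqrt(E'^2 + E''^2)
= sqrt(5.87^2 + 2.66^2)
= sqrt(34.4569 + 7.0756)
= 6.445 MPa

6.445 MPa


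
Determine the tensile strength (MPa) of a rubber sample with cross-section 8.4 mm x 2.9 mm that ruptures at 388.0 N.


Area = width * thickness = 8.4 * 2.9 = 24.36 mm^2
TS = force / area = 388.0 / 24.36 = 15.93 MPa

15.93 MPa


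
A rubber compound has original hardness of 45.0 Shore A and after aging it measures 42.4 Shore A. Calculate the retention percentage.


Retention = aged / original * 100
= 42.4 / 45.0 * 100
= 94.2%

94.2%


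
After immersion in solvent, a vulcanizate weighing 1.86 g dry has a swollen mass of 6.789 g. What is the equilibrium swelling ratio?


Q = W_swollen / W_dry
Q = 6.789 / 1.86
Q = 3.65

Q = 3.65


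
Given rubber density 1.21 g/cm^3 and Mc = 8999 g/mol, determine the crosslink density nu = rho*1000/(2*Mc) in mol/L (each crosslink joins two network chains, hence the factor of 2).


nu = rho * 1000 / (2 * Mc)
nu = 1.21 * 1000 / (2 * 8999)
nu = 1210.0 / 17998
nu = 0.0672 mol/L

0.0672 mol/L


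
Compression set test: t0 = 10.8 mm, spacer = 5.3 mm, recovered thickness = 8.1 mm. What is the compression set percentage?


CS = (t0 - recovered) / (t0 - ts) * 100
= (10.8 - 8.1) / (10.8 - 5.3) * 100
= 2.7 / 5.5 * 100
= 49.1%

49.1%


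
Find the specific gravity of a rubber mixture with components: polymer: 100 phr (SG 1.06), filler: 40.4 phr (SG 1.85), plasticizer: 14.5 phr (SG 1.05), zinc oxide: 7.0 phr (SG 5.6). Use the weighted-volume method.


Sum of weights = 161.9
Volume contributions:
  polymer: 100/1.06 = 94.3396
  filler: 40.4/1.85 = 21.8378
  plasticizer: 14.5/1.05 = 13.8095
  zinc oxide: 7.0/5.6 = 1.2500
Sum of volumes = 131.2370
SG = 161.9 / 131.2370 = 1.234

SG = 1.234


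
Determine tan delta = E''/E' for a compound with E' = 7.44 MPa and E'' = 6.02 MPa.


tan delta = E'' / E'
= 6.02 / 7.44
= 0.8091

tan delta = 0.8091


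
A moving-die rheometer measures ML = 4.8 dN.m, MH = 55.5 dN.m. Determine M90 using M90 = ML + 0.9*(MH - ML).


M90 = ML + 0.9 * (MH - ML)
M90 = 4.8 + 0.9 * (55.5 - 4.8)
M90 = 4.8 + 0.9 * 50.7
M90 = 50.43 dN.m

50.43 dN.m


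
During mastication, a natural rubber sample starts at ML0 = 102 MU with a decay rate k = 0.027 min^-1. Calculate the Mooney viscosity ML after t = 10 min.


ML = ML0 * exp(-k * t)
ML = 102 * exp(-0.027 * 10)
ML = 102 * 0.7634
ML = 77.86 MU

77.86 MU


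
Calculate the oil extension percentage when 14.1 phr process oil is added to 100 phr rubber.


Oil % = oil / (100 + oil) * 100
= 14.1 / (100 + 14.1) * 100
= 14.1 / 114.1 * 100
= 12.36%

12.36%


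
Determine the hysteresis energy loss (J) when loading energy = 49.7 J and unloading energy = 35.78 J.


Hysteresis loss = loading - unloading
= 49.7 - 35.78
= 13.92 J

13.92 J


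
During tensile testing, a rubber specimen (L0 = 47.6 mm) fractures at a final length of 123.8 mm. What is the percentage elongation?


Elongation = (Lf - L0) / L0 * 100
= (123.8 - 47.6) / 47.6 * 100
= 76.2 / 47.6 * 100
= 160.1%

160.1%


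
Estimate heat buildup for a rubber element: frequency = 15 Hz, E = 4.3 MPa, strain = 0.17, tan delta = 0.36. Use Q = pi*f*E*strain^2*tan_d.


Q = pi * f * E * strain^2 * tan_d
= pi * 15 * 4.3 * 0.17^2 * 0.36
= pi * 15 * 4.3 * 0.0289 * 0.36
= 2.1082

Q = 2.1082


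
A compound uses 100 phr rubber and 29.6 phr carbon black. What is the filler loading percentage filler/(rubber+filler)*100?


Filler % = filler / (rubber + filler) * 100
= 29.6 / (100 + 29.6) * 100
= 29.6 / 129.6 * 100
= 22.84%

22.84%


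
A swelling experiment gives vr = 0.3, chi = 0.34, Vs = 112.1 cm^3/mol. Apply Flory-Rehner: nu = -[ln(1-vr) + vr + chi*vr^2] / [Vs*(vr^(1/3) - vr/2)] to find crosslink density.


ln(1 - vr) = ln(1 - 0.3) = -0.3567
Numerator = -((-0.3567) + 0.3 + 0.34 * 0.3^2) = 0.0261
Denominator = 112.1 * (0.3^(1/3) - 0.3/2) = 58.2284
nu = 0.0261 / 58.2284 = 4.4780e-04 mol/cm^3

4.4780e-04 mol/cm^3


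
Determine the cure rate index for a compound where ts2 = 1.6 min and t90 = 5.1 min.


CRI = 100 / (t90 - ts2)
= 100 / (5.1 - 1.6)
= 100 / 3.5
= 28.57 min^-1

28.57 min^-1


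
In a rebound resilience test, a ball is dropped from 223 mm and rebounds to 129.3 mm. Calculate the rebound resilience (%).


Resilience = h_rebound / h_drop * 100
= 129.3 / 223 * 100
= 58.0%

58.0%


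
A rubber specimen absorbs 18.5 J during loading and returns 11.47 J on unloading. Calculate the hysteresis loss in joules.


Hysteresis loss = loading - unloading
= 18.5 - 11.47
= 7.03 J

7.03 J


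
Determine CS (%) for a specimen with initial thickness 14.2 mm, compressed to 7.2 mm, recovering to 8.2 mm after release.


CS = (t0 - recovered) / (t0 - ts) * 100
= (14.2 - 8.2) / (14.2 - 7.2) * 100
= 6.0 / 7.0 * 100
= 85.7%

85.7%


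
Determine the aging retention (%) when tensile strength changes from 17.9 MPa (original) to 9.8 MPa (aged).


Retention = aged / original * 100
= 9.8 / 17.9 * 100
= 54.7%

54.7%


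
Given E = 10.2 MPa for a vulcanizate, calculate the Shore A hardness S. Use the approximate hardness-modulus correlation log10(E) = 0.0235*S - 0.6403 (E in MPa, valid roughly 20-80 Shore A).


log10(E) = 0.0235*S - 0.6403  =>  S = (log10(E) + 0.6403) / 0.0235
log10(10.2) = 1.008600
S = (1.008600 + 0.6403) / 0.0235 = 1.648900 / 0.0235
S = 70.2

Shore A = 70.2


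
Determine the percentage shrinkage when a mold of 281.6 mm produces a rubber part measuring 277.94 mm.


Shrinkage = (mold - part) / mold * 100
= (281.6 - 277.94) / 281.6 * 100
= 3.66 / 281.6 * 100
= 1.3%

1.3%


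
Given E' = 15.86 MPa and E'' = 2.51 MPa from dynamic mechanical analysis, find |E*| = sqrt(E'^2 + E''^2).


|E*| = sqrt(E'^2 + E''^2)
= sqrt(15.86^2 + 2.51^2)
= sqrt(251.5396 + 6.3001)
= 16.057 MPa

16.057 MPa


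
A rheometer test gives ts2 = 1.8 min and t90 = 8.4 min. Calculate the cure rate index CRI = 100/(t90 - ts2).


CRI = 100 / (t90 - ts2)
= 100 / (8.4 - 1.8)
= 100 / 6.6
= 15.15 min^-1

15.15 min^-1


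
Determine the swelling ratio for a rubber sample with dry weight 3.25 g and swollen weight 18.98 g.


Q = W_swollen / W_dry
Q = 18.98 / 3.25
Q = 5.84

Q = 5.84


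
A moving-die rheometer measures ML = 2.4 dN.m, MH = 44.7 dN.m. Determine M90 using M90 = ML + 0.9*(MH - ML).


M90 = ML + 0.9 * (MH - ML)
M90 = 2.4 + 0.9 * (44.7 - 2.4)
M90 = 2.4 + 0.9 * 42.3
M90 = 40.47 dN.m

40.47 dN.m


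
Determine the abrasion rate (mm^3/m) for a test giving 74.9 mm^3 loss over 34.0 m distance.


Rate = volume_loss / distance
= 74.9 / 34.0
= 2.203 mm^3/m

2.203 mm^3/m


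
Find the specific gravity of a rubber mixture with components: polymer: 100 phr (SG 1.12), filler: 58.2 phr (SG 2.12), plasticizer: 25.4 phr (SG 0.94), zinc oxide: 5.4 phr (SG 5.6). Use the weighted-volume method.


Sum of weights = 189.0
Volume contributions:
  polymer: 100/1.12 = 89.2857
  filler: 58.2/2.12 = 27.4528
  plasticizer: 25.4/0.94 = 27.0213
  zinc oxide: 5.4/5.6 = 0.9643
Sum of volumes = 144.7241
SG = 189.0 / 144.7241 = 1.306

SG = 1.306


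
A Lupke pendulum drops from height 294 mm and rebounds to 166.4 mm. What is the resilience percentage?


Resilience = h_rebound / h_drop * 100
= 166.4 / 294 * 100
= 56.6%

56.6%


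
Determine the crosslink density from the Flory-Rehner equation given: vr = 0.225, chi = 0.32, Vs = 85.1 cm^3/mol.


ln(1 - vr) = ln(1 - 0.225) = -0.2549
Numerator = -((-0.2549) + 0.225 + 0.32 * 0.225^2) = 0.0137
Denominator = 85.1 * (0.225^(1/3) - 0.225/2) = 42.1858
nu = 0.0137 / 42.1858 = 3.2457e-04 mol/cm^3

3.2457e-04 mol/cm^3


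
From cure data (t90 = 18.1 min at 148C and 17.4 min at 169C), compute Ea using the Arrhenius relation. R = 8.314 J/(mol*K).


T1 = 421.15 K, T2 = 442.15 K
1/T1 - 1/T2 = 1.1278e-04
ln(t1/t2) = ln(18.1/17.4) = 0.0394
Ea = 8.314 * 0.0394 / 1.1278e-04 = 2907.7237 J/mol
Ea = 2.91 kJ/mol

2.91 kJ/mol


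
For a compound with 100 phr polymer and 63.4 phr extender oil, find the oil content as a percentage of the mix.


Oil % = oil / (100 + oil) * 100
= 63.4 / (100 + 63.4) * 100
= 63.4 / 163.4 * 100
= 38.8%

38.8%


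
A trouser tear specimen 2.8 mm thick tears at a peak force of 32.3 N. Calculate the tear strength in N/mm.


Tear strength = force / thickness
= 32.3 / 2.8
= 11.54 N/mm

11.54 N/mm


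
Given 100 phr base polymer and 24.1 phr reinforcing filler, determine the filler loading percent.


Filler % = filler / (rubber + filler) * 100
= 24.1 / (100 + 24.1) * 100
= 24.1 / 124.1 * 100
= 19.42%

19.42%


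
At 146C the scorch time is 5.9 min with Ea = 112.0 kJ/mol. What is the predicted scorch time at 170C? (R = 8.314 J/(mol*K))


Convert temperatures: T1 = 146 + 273.15 = 419.15 K, T2 = 170 + 273.15 = 443.15 K
ts2_new = 5.9 * exp(112000 / 8.314 * (1/443.15 - 1/419.15))
1/T2 - 1/T1 = -1.2921e-04
ts2_new = 1.03 min

1.03 min


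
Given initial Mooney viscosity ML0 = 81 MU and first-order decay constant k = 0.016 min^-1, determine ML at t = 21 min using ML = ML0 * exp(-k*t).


ML = ML0 * exp(-k * t)
ML = 81 * exp(-0.016 * 21)
ML = 81 * 0.7146
ML = 57.88 MU

57.88 MU


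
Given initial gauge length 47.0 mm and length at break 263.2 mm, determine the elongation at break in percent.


Elongation = (Lf - L0) / L0 * 100
= (263.2 - 47.0) / 47.0 * 100
= 216.2 / 47.0 * 100
= 460.0%

460.0%


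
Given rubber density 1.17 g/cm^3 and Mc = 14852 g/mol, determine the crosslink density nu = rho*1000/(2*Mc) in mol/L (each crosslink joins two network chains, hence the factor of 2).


nu = rho * 1000 / (2 * Mc)
nu = 1.17 * 1000 / (2 * 14852)
nu = 1170.0 / 29704
nu = 0.0394 mol/L

0.0394 mol/L


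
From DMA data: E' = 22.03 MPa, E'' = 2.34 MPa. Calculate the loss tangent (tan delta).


tan delta = E'' / E'
= 2.34 / 22.03
= 0.1062

tan delta = 0.1062


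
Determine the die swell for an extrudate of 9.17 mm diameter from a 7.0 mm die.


Die swell ratio = D_extrudate / D_die
= 9.17 / 7.0
= 1.31

Die swell = 1.31


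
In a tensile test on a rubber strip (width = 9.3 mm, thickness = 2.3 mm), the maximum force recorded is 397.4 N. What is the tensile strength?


Area = width * thickness = 9.3 * 2.3 = 21.39 mm^2
TS = force / area = 397.4 / 21.39 = 18.58 MPa

18.58 MPa


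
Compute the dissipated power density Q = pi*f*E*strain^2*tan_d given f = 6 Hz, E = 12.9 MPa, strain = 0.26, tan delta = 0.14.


Q = pi * f * E * strain^2 * tan_d
= pi * 6 * 12.9 * 0.26^2 * 0.14
= pi * 6 * 12.9 * 0.0676 * 0.14
= 2.3013

Q = 2.3013


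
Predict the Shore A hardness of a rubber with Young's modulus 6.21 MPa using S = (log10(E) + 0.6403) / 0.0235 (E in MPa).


log10(E) = 0.0235*S - 0.6403  =>  S = (log10(E) + 0.6403) / 0.0235
log10(6.21) = 0.793092
S = (0.793092 + 0.6403) / 0.0235 = 1.433392 / 0.0235
S = 61.0

Shore A = 61.0


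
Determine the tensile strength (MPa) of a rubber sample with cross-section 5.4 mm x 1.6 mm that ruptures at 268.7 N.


Area = width * thickness = 5.4 * 1.6 = 8.64 mm^2
TS = force / area = 268.7 / 8.64 = 31.1 MPa

31.1 MPa


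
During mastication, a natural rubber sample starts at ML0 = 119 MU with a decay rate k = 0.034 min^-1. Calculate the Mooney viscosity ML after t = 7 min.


ML = ML0 * exp(-k * t)
ML = 119 * exp(-0.034 * 7)
ML = 119 * 0.7882
ML = 93.8 MU

93.8 MU


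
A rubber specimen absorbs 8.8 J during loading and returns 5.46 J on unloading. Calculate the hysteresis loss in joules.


Hysteresis loss = loading - unloading
= 8.8 - 5.46
= 3.34 J

3.34 J
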